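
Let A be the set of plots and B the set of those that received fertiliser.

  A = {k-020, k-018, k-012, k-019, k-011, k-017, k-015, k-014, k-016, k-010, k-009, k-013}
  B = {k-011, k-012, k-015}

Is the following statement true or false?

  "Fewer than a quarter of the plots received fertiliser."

False

'Fewer than a quarter of the plots received fertiliser' holds iff |A ∩ B| / |A| < 1/4.
A (the restrictor) = {k-020, k-018, k-012, k-019, k-011, k-017, k-015, k-014, k-016, k-010, k-009, k-013}, |A| = 12.
A ∩ B = {k-012, k-011, k-015}, so |A ∩ B| = 3.
A ∖ B = {k-020, k-018, k-019, k-017, k-014, k-016, k-010, k-009, k-013}, so |A ∖ B| = 9.
|A ∩ B|/|A| = 3/12, so the statement is false.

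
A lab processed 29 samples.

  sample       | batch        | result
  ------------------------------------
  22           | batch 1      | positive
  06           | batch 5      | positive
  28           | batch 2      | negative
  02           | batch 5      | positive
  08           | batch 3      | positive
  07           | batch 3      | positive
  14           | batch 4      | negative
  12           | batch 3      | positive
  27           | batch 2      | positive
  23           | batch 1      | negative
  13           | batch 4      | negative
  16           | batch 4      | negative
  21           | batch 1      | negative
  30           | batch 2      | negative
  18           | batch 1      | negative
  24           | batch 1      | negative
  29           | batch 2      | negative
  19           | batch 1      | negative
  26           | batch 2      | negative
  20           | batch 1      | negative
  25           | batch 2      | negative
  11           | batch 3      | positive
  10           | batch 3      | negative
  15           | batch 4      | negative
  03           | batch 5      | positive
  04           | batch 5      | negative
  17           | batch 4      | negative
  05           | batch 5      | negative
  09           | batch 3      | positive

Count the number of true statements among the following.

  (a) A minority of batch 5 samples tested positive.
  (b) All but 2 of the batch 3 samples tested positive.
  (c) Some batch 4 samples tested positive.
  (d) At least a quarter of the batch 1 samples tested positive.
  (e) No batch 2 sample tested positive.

0

(a) batch 5: |A| = 5, |A ∩ B| = 3; needs |A ∩ B| < |A ∖ B| — false.
(b) batch 3: |A| = 6, |A ∩ B| = 5; needs |A ∖ B| = 2 — false.
(c) batch 4: |A| = 5, |A ∩ B| = 0; needs A ∩ B ≠ ∅ (|A ∩ B| ≥ 1) — false.
(d) batch 1: |A| = 7, |A ∩ B| = 1; needs |A ∩ B| / |A| ≥ 1/4 — false.
(e) batch 2: |A| = 6, |A ∩ B| = 1; needs A ∩ B = ∅ (|A ∩ B| = 0) — false.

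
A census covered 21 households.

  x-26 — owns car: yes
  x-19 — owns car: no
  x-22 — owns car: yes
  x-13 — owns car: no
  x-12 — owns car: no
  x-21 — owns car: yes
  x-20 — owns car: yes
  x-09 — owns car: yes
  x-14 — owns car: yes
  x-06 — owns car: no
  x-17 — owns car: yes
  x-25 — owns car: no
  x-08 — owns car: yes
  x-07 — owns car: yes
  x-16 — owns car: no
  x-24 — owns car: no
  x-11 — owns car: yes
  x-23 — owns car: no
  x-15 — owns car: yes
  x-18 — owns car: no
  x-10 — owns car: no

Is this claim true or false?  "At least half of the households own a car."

Truth condition: |A ∩ B| ≥ |A ∖ B|.
|A| = 21, |A ∩ B| = 11, |A ∖ B| = 10.
11 > 10, so the statement is true.

True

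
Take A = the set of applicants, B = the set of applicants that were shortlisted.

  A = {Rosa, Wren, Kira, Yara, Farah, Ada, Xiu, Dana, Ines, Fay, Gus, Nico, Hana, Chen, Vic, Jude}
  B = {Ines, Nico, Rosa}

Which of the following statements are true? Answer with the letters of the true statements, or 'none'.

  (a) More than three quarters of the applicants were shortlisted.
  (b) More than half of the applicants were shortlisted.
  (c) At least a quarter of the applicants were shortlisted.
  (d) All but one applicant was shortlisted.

|A| = 16, |A ∩ B| = 3, |A ∖ B| = 13.
(a) |A ∩ B| / |A| > 3/4: fails.
(b) |A ∩ B| > |A ∖ B|: fails.
(c) |A ∩ B| / |A| ≥ 1/4: fails.
(d) |A ∖ B| = 1: fails.

none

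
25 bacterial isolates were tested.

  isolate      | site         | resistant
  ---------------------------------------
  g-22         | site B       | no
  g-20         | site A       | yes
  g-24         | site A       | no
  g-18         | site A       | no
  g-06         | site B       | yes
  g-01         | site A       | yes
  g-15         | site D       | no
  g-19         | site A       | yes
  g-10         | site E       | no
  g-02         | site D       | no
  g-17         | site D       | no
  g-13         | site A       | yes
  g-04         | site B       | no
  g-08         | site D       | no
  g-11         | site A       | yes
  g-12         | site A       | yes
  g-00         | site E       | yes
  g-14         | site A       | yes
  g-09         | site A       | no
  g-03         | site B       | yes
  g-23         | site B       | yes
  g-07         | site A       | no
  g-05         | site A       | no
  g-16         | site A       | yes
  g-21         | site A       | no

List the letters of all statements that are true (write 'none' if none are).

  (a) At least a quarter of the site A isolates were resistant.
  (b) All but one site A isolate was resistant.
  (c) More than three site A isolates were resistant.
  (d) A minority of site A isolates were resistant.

|A| = 14, |A ∩ B| = 8, |A ∖ B| = 6.
(a) |A ∩ B| / |A| ≥ 1/4: holds.
(b) |A ∖ B| = 1: fails.
(c) |A ∩ B| > 3: holds.
(d) |A ∩ B| < |A ∖ B|: fails.

(a), (c)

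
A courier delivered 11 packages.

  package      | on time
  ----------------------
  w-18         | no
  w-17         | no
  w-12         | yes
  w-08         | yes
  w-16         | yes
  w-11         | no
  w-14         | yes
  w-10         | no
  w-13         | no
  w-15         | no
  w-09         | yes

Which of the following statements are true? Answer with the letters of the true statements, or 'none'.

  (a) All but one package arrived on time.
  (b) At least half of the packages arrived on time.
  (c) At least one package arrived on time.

(c)

|A| = 11, |A ∩ B| = 5, |A ∖ B| = 6.
(a) |A ∖ B| = 1: fails.
(b) |A ∩ B| ≥ |A ∖ B|: fails.
(c) A ∩ B ≠ ∅ (|A ∩ B| ≥ 1): holds.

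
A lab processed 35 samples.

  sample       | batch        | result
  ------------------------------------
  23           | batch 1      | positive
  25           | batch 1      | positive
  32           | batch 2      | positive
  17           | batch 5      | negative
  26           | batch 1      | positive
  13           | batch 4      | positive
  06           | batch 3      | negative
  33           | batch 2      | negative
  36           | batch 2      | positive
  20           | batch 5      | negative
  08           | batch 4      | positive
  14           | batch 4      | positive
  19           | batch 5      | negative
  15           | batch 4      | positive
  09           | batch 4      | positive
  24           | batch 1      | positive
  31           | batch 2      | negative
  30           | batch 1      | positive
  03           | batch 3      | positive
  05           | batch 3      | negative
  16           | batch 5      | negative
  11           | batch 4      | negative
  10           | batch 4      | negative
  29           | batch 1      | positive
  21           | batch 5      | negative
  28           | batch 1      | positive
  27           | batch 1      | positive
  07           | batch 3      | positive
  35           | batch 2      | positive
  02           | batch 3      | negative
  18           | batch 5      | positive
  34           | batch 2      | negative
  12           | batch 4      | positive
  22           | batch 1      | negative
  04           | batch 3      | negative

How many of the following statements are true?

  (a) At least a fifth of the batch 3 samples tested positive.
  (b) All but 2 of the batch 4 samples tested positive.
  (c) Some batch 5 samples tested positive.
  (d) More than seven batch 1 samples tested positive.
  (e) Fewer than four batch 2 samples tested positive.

5

(a) batch 3: |A| = 6, |A ∩ B| = 2; needs |A ∩ B| / |A| ≥ 1/5 — true.
(b) batch 4: |A| = 8, |A ∩ B| = 6; needs |A ∖ B| = 2 — true.
(c) batch 5: |A| = 6, |A ∩ B| = 1; needs A ∩ B ≠ ∅ (|A ∩ B| ≥ 1) — true.
(d) batch 1: |A| = 9, |A ∩ B| = 8; needs |A ∩ B| > 7 — true.
(e) batch 2: |A| = 6, |A ∩ B| = 3; needs |A ∩ B| < 4 — true.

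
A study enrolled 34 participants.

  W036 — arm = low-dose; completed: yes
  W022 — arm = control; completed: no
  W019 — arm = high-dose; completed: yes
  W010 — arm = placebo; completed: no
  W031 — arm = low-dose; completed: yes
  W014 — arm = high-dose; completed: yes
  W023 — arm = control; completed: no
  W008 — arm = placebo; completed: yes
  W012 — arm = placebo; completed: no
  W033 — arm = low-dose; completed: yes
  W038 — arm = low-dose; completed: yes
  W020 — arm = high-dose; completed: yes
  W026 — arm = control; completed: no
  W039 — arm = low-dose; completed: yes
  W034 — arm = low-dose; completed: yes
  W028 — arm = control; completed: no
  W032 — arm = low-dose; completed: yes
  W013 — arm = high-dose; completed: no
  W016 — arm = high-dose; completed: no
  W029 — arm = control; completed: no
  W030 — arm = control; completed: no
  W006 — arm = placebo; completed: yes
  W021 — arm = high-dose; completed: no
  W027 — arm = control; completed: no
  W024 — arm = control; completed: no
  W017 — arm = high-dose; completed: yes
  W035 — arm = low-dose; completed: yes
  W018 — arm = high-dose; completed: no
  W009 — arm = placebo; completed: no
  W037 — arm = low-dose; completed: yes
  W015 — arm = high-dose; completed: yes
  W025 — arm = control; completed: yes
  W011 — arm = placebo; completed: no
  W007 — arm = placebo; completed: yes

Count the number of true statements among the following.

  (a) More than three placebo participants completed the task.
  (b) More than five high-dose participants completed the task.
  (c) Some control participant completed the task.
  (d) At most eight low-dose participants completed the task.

(a) placebo: |A| = 7, |A ∩ B| = 3; needs |A ∩ B| > 3 — false.
(b) high-dose: |A| = 9, |A ∩ B| = 5; needs |A ∩ B| > 5 — false.
(c) control: |A| = 9, |A ∩ B| = 1; needs A ∩ B ≠ ∅ (|A ∩ B| ≥ 1) — true.
(d) low-dose: |A| = 9, |A ∩ B| = 9; needs |A ∩ B| ≤ 8 — false.

1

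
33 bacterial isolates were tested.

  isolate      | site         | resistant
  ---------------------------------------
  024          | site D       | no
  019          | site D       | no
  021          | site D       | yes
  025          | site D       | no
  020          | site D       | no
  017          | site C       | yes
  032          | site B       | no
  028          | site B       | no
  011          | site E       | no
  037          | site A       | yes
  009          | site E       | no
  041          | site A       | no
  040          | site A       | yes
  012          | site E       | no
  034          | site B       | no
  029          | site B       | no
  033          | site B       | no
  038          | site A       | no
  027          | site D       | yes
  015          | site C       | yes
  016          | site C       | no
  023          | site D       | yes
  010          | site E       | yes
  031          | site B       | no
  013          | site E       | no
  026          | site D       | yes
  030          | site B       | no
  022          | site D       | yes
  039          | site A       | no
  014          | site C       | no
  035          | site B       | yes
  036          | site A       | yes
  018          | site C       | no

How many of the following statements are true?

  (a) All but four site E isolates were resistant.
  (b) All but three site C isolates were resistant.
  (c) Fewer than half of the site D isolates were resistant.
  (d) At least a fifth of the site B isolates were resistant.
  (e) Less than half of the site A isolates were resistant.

2

(a) site E: |A| = 5, |A ∩ B| = 1; needs |A ∖ B| = 4 — true.
(b) site C: |A| = 5, |A ∩ B| = 2; needs |A ∖ B| = 3 — true.
(c) site D: |A| = 9, |A ∩ B| = 5; needs |A ∩ B| < |A ∖ B| — false.
(d) site B: |A| = 8, |A ∩ B| = 1; needs |A ∩ B| / |A| ≥ 1/5 — false.
(e) site A: |A| = 6, |A ∩ B| = 3; needs |A ∩ B| < |A ∖ B| — false.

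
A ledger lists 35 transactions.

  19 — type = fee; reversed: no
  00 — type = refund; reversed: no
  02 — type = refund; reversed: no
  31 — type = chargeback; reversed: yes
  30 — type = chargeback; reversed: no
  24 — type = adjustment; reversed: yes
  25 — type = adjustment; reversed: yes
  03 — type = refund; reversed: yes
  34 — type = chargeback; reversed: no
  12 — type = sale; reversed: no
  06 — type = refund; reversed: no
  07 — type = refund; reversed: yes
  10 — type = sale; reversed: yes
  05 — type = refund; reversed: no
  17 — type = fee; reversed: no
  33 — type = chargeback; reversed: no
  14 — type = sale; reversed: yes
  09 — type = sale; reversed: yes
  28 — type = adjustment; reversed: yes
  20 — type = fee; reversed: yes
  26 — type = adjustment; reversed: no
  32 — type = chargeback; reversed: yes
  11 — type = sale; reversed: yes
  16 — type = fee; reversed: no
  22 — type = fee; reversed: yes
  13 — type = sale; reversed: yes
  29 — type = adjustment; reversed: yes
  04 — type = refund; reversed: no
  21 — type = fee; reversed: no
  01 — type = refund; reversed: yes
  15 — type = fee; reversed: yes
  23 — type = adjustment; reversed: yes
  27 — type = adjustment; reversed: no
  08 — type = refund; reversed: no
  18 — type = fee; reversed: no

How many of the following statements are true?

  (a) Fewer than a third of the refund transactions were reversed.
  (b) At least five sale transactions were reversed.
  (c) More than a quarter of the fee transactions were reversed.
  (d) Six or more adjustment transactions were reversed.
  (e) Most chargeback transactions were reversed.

(a) refund: |A| = 9, |A ∩ B| = 3; needs |A ∩ B| / |A| < 1/3 — false.
(b) sale: |A| = 6, |A ∩ B| = 5; needs |A ∩ B| ≥ 5 — true.
(c) fee: |A| = 8, |A ∩ B| = 3; needs |A ∩ B| / |A| > 1/4 — true.
(d) adjustment: |A| = 7, |A ∩ B| = 5; needs |A ∩ B| ≥ 6 — false.
(e) chargeback: |A| = 5, |A ∩ B| = 2; needs |A ∩ B| > |A ∖ B| — false.

2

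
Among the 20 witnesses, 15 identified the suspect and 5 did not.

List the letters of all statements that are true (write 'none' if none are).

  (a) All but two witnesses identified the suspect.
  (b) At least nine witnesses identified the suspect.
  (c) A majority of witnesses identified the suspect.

(b), (c)

|A| = 20, |A ∩ B| = 15, |A ∖ B| = 5.
(a) |A ∖ B| = 2: fails.
(b) |A ∩ B| ≥ 9: holds.
(c) |A ∩ B| > |A ∖ B|: holds.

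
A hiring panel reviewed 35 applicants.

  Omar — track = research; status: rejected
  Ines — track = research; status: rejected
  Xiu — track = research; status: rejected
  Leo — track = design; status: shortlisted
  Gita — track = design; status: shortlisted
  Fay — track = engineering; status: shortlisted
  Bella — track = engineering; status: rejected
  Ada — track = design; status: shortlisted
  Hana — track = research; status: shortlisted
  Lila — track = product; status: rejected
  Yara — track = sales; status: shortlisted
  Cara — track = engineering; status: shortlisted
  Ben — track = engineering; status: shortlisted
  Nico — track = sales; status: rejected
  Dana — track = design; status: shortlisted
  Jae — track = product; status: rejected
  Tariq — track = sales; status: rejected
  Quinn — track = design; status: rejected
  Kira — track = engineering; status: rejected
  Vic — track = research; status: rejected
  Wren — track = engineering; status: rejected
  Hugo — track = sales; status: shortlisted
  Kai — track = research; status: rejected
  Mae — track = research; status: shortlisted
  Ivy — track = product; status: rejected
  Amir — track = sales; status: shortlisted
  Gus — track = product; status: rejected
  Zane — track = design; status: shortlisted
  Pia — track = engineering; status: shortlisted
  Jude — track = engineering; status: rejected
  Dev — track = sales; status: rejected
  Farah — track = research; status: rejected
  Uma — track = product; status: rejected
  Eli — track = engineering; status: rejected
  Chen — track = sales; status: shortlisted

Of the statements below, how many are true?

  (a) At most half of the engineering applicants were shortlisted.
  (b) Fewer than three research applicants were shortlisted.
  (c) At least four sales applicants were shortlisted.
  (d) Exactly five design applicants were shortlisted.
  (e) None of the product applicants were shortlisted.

5

(a) engineering: |A| = 9, |A ∩ B| = 4; needs |A ∩ B| ≤ |A ∖ B| — true.
(b) research: |A| = 8, |A ∩ B| = 2; needs |A ∩ B| < 3 — true.
(c) sales: |A| = 7, |A ∩ B| = 4; needs |A ∩ B| ≥ 4 — true.
(d) design: |A| = 6, |A ∩ B| = 5; needs |A ∩ B| = 5 — true.
(e) product: |A| = 5, |A ∩ B| = 0; needs A ∩ B = ∅ (|A ∩ B| = 0) — true.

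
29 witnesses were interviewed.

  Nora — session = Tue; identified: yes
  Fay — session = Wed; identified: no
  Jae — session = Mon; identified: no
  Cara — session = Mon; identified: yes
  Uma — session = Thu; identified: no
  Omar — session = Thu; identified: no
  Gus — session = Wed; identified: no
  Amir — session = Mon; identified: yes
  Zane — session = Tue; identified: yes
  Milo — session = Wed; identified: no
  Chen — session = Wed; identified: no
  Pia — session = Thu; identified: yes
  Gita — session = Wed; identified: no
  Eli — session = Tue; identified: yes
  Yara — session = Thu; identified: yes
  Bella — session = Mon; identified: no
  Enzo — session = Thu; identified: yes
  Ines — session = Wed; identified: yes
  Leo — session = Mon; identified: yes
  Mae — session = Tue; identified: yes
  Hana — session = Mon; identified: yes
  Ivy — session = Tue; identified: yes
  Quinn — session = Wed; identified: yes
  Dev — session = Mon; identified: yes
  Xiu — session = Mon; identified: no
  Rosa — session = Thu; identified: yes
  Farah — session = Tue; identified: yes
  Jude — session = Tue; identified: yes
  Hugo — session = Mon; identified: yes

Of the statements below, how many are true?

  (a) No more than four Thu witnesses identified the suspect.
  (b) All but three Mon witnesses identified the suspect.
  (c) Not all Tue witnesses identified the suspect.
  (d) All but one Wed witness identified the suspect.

2

(a) Thu: |A| = 6, |A ∩ B| = 4; needs |A ∩ B| ≤ 4 — true.
(b) Mon: |A| = 9, |A ∩ B| = 6; needs |A ∖ B| = 3 — true.
(c) Tue: |A| = 7, |A ∩ B| = 7; needs A ⊄ B (|A ∖ B| ≥ 1) — false.
(d) Wed: |A| = 7, |A ∩ B| = 2; needs |A ∖ B| = 1 — false.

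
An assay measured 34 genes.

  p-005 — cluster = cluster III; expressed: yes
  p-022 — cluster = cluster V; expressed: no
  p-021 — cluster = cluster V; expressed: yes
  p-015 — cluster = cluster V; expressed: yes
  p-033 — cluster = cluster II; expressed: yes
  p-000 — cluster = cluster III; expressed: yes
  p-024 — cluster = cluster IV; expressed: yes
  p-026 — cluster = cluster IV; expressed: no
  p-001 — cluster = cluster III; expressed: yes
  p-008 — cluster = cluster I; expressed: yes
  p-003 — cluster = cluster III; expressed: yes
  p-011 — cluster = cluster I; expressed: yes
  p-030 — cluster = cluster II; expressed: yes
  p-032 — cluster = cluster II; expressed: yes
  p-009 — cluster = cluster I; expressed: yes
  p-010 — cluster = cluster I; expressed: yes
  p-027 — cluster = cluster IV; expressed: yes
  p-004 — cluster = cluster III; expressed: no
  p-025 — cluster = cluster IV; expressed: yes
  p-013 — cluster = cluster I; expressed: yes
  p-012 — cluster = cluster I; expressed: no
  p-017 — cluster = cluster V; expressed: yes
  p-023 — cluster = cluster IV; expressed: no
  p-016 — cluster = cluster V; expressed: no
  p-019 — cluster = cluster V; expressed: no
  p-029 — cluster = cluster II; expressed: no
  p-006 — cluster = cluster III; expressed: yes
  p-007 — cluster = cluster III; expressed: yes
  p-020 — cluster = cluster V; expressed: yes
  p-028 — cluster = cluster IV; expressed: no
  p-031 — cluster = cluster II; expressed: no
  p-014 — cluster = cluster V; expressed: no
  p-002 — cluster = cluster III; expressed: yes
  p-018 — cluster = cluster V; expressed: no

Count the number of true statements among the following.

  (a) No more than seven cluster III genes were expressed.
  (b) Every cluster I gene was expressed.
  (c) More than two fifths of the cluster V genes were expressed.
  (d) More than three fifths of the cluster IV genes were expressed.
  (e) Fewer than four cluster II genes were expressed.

(a) cluster III: |A| = 8, |A ∩ B| = 7; needs |A ∩ B| ≤ 7 — true.
(b) cluster I: |A| = 6, |A ∩ B| = 5; needs A ⊆ B, i.e. every element of A is in B (|A ∖ B| = 0) — false.
(c) cluster V: |A| = 9, |A ∩ B| = 4; needs |A ∩ B| / |A| > 2/5 — true.
(d) cluster IV: |A| = 6, |A ∩ B| = 3; needs |A ∩ B| / |A| > 3/5 — false.
(e) cluster II: |A| = 5, |A ∩ B| = 3; needs |A ∩ B| < 4 — true.

3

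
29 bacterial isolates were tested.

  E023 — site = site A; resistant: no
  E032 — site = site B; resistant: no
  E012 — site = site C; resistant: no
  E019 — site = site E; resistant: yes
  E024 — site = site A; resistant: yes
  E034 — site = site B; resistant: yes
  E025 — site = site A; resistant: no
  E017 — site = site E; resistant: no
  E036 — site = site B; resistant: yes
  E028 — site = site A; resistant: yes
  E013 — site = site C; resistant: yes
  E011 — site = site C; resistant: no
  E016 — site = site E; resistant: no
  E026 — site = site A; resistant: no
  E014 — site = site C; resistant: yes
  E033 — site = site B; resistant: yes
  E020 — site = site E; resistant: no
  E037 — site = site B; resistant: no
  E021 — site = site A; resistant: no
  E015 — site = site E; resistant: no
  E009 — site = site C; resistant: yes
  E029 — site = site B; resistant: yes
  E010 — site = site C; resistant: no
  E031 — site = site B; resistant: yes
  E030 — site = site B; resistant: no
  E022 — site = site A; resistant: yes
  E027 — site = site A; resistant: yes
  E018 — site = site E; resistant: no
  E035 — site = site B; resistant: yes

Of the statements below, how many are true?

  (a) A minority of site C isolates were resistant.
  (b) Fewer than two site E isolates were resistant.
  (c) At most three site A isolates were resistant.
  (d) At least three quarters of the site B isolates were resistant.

(a) site C: |A| = 6, |A ∩ B| = 3; needs |A ∩ B| < |A ∖ B| — false.
(b) site E: |A| = 6, |A ∩ B| = 1; needs |A ∩ B| < 2 — true.
(c) site A: |A| = 8, |A ∩ B| = 4; needs |A ∩ B| ≤ 3 — false.
(d) site B: |A| = 9, |A ∩ B| = 6; needs |A ∩ B| / |A| ≥ 3/4 — false.

1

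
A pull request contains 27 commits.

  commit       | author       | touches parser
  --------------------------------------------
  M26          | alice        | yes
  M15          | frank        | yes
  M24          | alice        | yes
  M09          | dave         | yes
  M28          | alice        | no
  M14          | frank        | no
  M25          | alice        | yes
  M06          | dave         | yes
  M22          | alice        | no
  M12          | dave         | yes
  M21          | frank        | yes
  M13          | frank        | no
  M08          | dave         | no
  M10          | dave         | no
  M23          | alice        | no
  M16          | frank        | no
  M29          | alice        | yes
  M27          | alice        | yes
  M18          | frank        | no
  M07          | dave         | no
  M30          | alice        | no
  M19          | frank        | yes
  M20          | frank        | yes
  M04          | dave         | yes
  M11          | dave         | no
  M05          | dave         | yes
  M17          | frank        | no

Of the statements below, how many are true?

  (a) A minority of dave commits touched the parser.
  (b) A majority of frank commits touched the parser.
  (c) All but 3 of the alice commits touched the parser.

(a) dave: |A| = 9, |A ∩ B| = 5; needs |A ∩ B| < |A ∖ B| — false.
(b) frank: |A| = 9, |A ∩ B| = 4; needs |A ∩ B| > |A ∖ B| — false.
(c) alice: |A| = 9, |A ∩ B| = 5; needs |A ∖ B| = 3 — false.

0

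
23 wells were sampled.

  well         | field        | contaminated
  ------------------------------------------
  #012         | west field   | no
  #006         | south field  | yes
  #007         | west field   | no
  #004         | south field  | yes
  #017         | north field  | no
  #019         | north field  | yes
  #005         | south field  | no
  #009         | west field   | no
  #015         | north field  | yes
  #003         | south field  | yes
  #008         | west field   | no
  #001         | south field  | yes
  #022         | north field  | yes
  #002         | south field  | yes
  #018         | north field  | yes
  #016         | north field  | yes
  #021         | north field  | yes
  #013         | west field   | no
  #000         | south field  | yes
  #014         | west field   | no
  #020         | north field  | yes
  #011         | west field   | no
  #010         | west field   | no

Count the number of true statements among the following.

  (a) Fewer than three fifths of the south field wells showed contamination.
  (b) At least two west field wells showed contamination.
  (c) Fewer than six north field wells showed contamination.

0

(a) south field: |A| = 7, |A ∩ B| = 6; needs |A ∩ B| / |A| < 3/5 — false.
(b) west field: |A| = 8, |A ∩ B| = 0; needs |A ∩ B| ≥ 2 — false.
(c) north field: |A| = 8, |A ∩ B| = 7; needs |A ∩ B| < 6 — false.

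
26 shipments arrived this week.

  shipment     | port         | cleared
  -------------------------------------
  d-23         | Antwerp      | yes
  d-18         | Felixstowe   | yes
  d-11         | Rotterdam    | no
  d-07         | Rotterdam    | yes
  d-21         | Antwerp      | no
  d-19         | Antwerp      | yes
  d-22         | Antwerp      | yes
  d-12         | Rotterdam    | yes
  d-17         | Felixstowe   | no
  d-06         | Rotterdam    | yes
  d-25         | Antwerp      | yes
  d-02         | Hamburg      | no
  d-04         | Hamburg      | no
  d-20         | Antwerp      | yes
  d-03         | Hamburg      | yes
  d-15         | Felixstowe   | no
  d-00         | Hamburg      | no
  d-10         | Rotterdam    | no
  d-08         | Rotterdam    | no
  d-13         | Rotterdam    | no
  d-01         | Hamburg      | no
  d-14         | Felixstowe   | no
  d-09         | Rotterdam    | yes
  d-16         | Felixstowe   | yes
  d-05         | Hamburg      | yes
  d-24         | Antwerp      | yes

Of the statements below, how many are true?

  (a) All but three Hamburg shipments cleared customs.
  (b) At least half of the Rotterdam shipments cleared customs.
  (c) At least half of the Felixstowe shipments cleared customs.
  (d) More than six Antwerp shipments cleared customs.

(a) Hamburg: |A| = 6, |A ∩ B| = 2; needs |A ∖ B| = 3 — false.
(b) Rotterdam: |A| = 8, |A ∩ B| = 4; needs |A ∩ B| ≥ |A ∖ B| — true.
(c) Felixstowe: |A| = 5, |A ∩ B| = 2; needs |A ∩ B| ≥ |A ∖ B| — false.
(d) Antwerp: |A| = 7, |A ∩ B| = 6; needs |A ∩ B| > 6 — false.

1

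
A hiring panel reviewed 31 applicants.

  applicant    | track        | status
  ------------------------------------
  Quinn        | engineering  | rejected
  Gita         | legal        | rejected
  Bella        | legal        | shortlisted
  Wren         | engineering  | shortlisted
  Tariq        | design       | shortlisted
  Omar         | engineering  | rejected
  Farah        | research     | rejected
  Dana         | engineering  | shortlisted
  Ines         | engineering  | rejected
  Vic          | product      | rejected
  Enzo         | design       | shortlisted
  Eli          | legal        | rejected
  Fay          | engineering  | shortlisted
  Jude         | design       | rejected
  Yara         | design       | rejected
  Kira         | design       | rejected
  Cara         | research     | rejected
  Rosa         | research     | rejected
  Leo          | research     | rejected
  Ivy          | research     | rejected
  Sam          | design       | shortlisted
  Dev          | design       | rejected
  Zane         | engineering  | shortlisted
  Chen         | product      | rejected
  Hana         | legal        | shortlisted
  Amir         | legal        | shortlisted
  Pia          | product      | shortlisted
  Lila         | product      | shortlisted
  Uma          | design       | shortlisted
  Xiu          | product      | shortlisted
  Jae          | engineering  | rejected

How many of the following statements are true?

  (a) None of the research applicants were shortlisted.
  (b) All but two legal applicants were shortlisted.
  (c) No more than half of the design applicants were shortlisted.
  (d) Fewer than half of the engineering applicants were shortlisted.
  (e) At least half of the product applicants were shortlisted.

4

(a) research: |A| = 5, |A ∩ B| = 0; needs A ∩ B = ∅ (|A ∩ B| = 0) — true.
(b) legal: |A| = 5, |A ∩ B| = 3; needs |A ∖ B| = 2 — true.
(c) design: |A| = 8, |A ∩ B| = 4; needs |A ∩ B| ≤ |A ∖ B| — true.
(d) engineering: |A| = 8, |A ∩ B| = 4; needs |A ∩ B| < |A ∖ B| — false.
(e) product: |A| = 5, |A ∩ B| = 3; needs |A ∩ B| ≥ |A ∖ B| — true.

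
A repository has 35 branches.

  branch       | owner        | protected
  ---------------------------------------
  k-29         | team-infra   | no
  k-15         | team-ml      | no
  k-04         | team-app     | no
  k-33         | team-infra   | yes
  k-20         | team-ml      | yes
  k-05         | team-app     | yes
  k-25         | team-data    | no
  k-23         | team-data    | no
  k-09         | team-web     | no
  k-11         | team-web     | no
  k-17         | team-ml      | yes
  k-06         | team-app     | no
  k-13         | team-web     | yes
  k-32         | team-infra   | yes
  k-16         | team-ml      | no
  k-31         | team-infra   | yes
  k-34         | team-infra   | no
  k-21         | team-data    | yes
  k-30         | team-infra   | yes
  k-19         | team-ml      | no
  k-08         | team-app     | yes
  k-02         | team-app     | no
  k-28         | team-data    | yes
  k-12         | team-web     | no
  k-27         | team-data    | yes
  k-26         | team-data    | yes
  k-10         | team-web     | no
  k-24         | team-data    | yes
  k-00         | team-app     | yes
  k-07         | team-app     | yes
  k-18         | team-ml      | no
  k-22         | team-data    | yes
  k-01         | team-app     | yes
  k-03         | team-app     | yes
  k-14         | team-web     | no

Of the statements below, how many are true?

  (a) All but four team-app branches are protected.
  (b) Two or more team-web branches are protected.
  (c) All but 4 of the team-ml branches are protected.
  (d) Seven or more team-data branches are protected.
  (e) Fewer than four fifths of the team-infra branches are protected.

(a) team-app: |A| = 9, |A ∩ B| = 6; needs |A ∖ B| = 4 — false.
(b) team-web: |A| = 6, |A ∩ B| = 1; needs |A ∩ B| ≥ 2 — false.
(c) team-ml: |A| = 6, |A ∩ B| = 2; needs |A ∖ B| = 4 — true.
(d) team-data: |A| = 8, |A ∩ B| = 6; needs |A ∩ B| ≥ 7 — false.
(e) team-infra: |A| = 6, |A ∩ B| = 4; needs |A ∩ B| / |A| < 4/5 — true.

2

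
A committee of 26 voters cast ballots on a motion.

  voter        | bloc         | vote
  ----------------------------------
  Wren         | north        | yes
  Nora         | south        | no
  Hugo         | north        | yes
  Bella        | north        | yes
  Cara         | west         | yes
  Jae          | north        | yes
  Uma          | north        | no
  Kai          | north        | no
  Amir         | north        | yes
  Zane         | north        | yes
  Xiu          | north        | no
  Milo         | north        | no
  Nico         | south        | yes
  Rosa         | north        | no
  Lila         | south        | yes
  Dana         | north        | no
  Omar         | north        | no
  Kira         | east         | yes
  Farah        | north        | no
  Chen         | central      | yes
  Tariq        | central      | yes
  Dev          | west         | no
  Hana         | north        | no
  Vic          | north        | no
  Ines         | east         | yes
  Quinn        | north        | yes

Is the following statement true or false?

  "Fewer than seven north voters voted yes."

The determiner here denotes the relation: |A ∩ B| < 7.
|A| = 17, |A ∩ B| = 7, |A ∖ B| = 10.
|A ∩ B| = 7, so the statement is false.

False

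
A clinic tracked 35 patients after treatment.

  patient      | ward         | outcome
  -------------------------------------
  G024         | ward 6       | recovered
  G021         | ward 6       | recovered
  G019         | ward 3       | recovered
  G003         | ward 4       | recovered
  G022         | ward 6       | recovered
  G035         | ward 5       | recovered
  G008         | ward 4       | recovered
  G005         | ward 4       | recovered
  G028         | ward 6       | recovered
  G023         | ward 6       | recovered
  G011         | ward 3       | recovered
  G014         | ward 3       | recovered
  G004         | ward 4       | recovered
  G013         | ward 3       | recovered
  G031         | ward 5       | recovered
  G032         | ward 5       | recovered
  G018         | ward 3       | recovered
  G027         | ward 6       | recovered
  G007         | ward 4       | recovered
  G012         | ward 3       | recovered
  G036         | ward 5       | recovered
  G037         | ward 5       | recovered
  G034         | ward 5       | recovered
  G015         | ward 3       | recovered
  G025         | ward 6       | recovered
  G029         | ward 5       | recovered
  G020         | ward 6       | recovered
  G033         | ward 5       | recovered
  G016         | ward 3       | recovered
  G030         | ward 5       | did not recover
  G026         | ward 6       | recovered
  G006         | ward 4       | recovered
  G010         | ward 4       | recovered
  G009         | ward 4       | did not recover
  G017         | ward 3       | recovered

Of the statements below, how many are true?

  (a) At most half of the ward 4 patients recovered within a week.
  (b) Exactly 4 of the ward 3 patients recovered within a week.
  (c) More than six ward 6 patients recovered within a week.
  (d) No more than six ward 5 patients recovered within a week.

1

(a) ward 4: |A| = 8, |A ∩ B| = 7; needs |A ∩ B| ≤ |A ∖ B| — false.
(b) ward 3: |A| = 9, |A ∩ B| = 9; needs |A ∩ B| = 4 — false.
(c) ward 6: |A| = 9, |A ∩ B| = 9; needs |A ∩ B| > 6 — true.
(d) ward 5: |A| = 9, |A ∩ B| = 8; needs |A ∩ B| ≤ 6 — false.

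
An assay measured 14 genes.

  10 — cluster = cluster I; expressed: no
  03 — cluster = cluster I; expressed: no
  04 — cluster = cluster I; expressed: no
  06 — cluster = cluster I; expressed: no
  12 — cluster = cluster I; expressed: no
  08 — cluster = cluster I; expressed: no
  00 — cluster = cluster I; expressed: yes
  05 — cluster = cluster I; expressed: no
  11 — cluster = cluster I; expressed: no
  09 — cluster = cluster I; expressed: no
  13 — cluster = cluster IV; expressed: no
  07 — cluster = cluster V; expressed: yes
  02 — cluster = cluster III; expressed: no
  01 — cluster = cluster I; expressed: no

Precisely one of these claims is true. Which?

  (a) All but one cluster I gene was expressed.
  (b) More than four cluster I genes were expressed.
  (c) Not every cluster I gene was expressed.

|A| = 11, |A ∩ B| = 1, |A ∖ B| = 10.
(a) requires |A ∖ B| = 1: false.
(b) requires |A ∩ B| > 4: false.
(c) requires A ⊄ B (|A ∖ B| ≥ 1): true.

(c)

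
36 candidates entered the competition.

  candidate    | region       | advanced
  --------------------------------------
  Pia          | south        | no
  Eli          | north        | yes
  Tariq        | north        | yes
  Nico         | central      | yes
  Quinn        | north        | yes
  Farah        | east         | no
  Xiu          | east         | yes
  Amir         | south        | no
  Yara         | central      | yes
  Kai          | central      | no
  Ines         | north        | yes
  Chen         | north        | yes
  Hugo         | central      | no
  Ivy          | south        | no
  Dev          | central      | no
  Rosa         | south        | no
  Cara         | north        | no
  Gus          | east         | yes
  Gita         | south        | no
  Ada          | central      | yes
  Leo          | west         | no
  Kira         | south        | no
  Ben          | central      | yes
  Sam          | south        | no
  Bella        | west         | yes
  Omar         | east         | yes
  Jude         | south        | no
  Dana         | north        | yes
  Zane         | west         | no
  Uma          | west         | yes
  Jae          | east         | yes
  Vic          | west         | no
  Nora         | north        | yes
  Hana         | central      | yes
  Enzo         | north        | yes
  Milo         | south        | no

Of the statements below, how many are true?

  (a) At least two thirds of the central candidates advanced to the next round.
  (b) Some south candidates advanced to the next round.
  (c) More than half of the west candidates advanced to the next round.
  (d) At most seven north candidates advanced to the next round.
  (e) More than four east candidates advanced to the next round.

0

(a) central: |A| = 8, |A ∩ B| = 5; needs |A ∩ B| / |A| ≥ 2/3 — false.
(b) south: |A| = 9, |A ∩ B| = 0; needs A ∩ B ≠ ∅ (|A ∩ B| ≥ 1) — false.
(c) west: |A| = 5, |A ∩ B| = 2; needs |A ∩ B| > |A ∖ B| — false.
(d) north: |A| = 9, |A ∩ B| = 8; needs |A ∩ B| ≤ 7 — false.
(e) east: |A| = 5, |A ∩ B| = 4; needs |A ∩ B| > 4 — false.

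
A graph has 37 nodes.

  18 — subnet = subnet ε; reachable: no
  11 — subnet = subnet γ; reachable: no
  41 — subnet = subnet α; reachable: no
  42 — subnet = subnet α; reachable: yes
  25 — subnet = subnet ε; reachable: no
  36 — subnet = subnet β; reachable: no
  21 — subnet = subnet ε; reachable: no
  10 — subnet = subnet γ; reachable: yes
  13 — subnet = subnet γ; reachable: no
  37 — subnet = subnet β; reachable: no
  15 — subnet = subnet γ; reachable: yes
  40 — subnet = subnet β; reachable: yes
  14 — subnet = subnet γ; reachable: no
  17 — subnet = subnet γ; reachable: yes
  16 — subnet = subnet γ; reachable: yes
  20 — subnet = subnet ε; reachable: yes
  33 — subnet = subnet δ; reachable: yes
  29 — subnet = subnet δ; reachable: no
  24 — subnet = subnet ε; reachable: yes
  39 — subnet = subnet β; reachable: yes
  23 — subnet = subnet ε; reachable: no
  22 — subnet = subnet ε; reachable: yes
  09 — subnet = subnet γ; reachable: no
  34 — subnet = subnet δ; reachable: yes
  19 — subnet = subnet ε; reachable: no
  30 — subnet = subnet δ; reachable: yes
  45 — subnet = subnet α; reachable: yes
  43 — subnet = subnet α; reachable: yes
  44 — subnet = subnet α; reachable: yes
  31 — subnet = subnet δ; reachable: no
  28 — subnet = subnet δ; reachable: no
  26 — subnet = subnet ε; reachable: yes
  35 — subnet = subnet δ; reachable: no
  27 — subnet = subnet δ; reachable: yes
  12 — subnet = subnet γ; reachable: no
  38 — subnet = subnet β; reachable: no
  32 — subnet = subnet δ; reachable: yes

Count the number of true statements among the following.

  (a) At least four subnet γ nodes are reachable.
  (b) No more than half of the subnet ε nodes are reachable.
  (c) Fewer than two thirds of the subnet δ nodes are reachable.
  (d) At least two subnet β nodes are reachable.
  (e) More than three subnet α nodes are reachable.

5

(a) subnet γ: |A| = 9, |A ∩ B| = 4; needs |A ∩ B| ≥ 4 — true.
(b) subnet ε: |A| = 9, |A ∩ B| = 4; needs |A ∩ B| ≤ |A ∖ B| — true.
(c) subnet δ: |A| = 9, |A ∩ B| = 5; needs |A ∩ B| / |A| < 2/3 — true.
(d) subnet β: |A| = 5, |A ∩ B| = 2; needs |A ∩ B| ≥ 2 — true.
(e) subnet α: |A| = 5, |A ∩ B| = 4; needs |A ∩ B| > 3 — true.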